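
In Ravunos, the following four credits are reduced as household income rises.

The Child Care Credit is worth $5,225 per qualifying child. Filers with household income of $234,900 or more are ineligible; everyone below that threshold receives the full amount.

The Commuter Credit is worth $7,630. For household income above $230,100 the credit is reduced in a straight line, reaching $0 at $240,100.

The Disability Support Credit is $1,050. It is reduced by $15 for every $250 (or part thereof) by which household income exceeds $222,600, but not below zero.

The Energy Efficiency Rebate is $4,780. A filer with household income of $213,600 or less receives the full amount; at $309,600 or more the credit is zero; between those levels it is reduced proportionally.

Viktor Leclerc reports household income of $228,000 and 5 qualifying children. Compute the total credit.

$38,538

Child Care Credit: base = 5 × $5,225 = $26,125. $228,000 is below the $234,900 cutoff, so the full $26,125 applies.
Commuter Credit: $228,000 is at or below the $230,100 threshold, so the full $7,630 applies.
Disability Support Credit: income exceeds $222,600 by $5,400, which is 22 full-or-partial $250 increments; reduction = 22 × $15 = $330, leaving $720.
Energy Efficiency Rebate: $228,000 is $14,400 into a $96,000 phase-out range, leaving 81,600/96,000 of the credit: $4,780 × 81,600/96,000 = $4,063.
Total: $26,125 + $7,630 + $720 + $4,063 = $38,538.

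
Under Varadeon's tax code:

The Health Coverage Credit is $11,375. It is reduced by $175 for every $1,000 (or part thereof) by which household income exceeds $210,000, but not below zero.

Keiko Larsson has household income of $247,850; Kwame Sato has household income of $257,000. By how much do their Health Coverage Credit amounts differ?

$1,575

Keiko ($247,850): Health Coverage Credit: income exceeds $210,000 by $37,850, which is 38 full-or-partial $1,000 increments; reduction = 38 × $175 = $6,650, leaving $4,725.
Kwame ($257,000): Health Coverage Credit: income exceeds $210,000 by $47,000, which is 47 full-or-partial $1,000 increments; reduction = 47 × $175 = $8,225, leaving $3,150.
Difference: |$4,725 − $3,150| = $1,575.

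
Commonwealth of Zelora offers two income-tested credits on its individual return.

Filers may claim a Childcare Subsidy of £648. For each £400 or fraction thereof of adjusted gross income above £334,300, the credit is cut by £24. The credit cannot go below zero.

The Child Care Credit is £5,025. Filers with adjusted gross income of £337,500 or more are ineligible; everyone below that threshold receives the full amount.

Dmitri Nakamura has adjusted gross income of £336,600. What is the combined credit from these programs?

£5,529

Childcare Subsidy: income exceeds £334,300 by £2,300, which is 6 full-or-partial £400 increments; reduction = 6 × £24 = £144, leaving £504.
Child Care Credit: £336,600 is below the £337,500 cutoff, so the full £5,025 applies.
Total: £504 + £5,025 = £5,529.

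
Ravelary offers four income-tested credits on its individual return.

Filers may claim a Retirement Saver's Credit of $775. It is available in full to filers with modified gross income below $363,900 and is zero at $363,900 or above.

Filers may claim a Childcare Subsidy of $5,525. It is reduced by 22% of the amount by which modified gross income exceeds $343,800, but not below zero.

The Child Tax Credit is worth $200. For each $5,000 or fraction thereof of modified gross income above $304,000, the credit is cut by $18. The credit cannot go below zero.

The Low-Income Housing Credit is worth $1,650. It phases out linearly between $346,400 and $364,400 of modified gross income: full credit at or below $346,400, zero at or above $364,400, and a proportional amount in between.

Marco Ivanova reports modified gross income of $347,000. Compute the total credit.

$7,229

Retirement Saver's Credit: $347,000 is below the $363,900 cutoff, so the full $775 applies.
Childcare Subsidy: 22% of the $3,200 excess over $343,800 is $704; credit = $5,525 − $704 = $4,821.
Child Tax Credit: income exceeds $304,000 by $43,000, which is 9 full-or-partial $5,000 increments; reduction = 9 × $18 = $162, leaving $38.
Low-Income Housing Credit: $347,000 is $600 into a $18,000 phase-out range, leaving 17,400/18,000 of the credit: $1,650 × 17,400/18,000 = $1,595.
Total: $775 + $4,821 + $38 + $1,595 = $7,229.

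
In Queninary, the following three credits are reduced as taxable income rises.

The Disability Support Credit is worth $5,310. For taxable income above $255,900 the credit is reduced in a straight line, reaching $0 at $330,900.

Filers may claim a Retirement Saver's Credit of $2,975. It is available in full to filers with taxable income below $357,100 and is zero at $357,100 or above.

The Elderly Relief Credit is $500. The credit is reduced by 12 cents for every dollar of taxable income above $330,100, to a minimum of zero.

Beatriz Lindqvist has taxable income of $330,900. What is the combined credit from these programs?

Disability Support Credit: $330,900 is at or above $330,900, so the credit is $0.
Retirement Saver's Credit: $330,900 is below the $357,100 cutoff, so the full $2,975 applies.
Elderly Relief Credit: 12% of the $800 excess over $330,100 is $96; credit = $500 − $96 = $404.
Total: $0 + $2,975 + $404 = $3,379.

$3,379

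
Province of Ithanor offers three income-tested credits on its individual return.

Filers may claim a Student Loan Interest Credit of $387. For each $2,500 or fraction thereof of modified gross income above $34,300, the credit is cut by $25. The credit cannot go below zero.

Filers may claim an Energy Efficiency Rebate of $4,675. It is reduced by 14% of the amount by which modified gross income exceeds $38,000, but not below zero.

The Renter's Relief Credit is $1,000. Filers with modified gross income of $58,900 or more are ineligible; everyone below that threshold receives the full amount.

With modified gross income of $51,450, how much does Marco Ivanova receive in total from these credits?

$4,004

Student Loan Interest Credit: income exceeds $34,300 by $17,150, which is 7 full-or-partial $2,500 increments; reduction = 7 × $25 = $175, leaving $212.
Energy Efficiency Rebate: 14% of the $13,450 excess over $38,000 is $1,883; credit = $4,675 − $1,883 = $2,792.
Renter's Relief Credit: $51,450 is below the $58,900 cutoff, so the full $1,000 applies.
Total: $212 + $2,792 + $1,000 = $4,004.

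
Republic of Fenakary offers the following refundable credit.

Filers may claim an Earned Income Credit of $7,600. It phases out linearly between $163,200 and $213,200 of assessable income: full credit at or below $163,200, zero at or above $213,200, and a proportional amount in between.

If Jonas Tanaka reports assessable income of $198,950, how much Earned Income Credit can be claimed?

Earned Income Credit: $198,950 is $35,750 into a $50,000 phase-out range, leaving 14,250/50,000 of the credit: $7,600 × 14,250/50,000 = $2,166.

$2,166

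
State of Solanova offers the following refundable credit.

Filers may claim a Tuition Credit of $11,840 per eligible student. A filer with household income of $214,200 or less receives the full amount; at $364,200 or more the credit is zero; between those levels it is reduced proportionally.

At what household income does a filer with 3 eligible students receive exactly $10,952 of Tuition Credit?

$317,950

Full credit = 3 × $11,840 = $35,520.
$10,952 is 10,952/35,520 of the full $35,520, so 24,568/35,520 of the $150,000 range has been used: income = $214,200 + $150,000 × 24,568/35,520 = $317,950.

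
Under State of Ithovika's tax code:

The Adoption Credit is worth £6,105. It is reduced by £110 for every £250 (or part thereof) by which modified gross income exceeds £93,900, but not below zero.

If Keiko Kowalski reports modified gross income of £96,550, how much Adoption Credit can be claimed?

Adoption Credit: income exceeds £93,900 by £2,650, which is 11 full-or-partial £250 increments; reduction = 11 × £110 = £1,210, leaving £4,895.

£4,895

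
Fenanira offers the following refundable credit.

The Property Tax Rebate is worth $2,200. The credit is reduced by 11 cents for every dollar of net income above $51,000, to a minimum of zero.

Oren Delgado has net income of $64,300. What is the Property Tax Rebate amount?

$737

Property Tax Rebate: 11% of the $13,300 excess over $51,000 is $1,463; credit = $2,200 − $1,463 = $737.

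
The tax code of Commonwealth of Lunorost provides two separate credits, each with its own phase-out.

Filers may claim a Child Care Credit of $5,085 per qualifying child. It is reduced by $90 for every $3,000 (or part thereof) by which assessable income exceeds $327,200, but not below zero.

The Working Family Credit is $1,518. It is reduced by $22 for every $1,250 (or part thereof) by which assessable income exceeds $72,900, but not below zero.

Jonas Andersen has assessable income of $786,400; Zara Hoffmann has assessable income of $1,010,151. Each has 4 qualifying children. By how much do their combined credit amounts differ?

Jonas ($786,400): Child Care Credit: base = 4 × $5,085 = $20,340. income exceeds $327,200 by $459,200, which is 154 full-or-partial $3,000 increments; reduction = 154 × $90 = $13,860, leaving $6,480. Working Family Credit: income exceeds $72,900 by $713,500 → 571 increments × $22 = $12,562 ≥ base, so the credit is $0. total $6,480 + $0 = $6,480
Zara ($1,010,151): Child Care Credit: base = 4 × $5,085 = $20,340. income exceeds $327,200 by $682,951 → 228 increments × $90 = $20,520 ≥ base, so the credit is $0. Working Family Credit: income exceeds $72,900 by $937,251 → 750 increments × $22 = $16,500 ≥ base, so the credit is $0. total $0 + $0 = $0
Difference: |$6,480 − $0| = $6,480.

$6,480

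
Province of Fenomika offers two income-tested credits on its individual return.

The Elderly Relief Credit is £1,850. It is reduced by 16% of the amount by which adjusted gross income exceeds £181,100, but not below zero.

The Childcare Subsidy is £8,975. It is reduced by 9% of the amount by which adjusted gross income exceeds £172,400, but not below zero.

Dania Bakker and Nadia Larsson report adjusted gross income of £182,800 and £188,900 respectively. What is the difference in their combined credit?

£1,525

Dania (£182,800): Elderly Relief Credit: 16% of the £1,700 excess over £181,100 is £272; credit = £1,850 − £272 = £1,578. Childcare Subsidy: 9% of the £10,400 excess over £172,400 is £936; credit = £8,975 − £936 = £8,039. total £1,578 + £8,039 = £9,617
Nadia (£188,900): Elderly Relief Credit: 16% of the £7,800 excess over £181,100 is £1,248; credit = £1,850 − £1,248 = £602. Childcare Subsidy: 9% of the £16,500 excess over £172,400 is £1,485; credit = £8,975 − £1,485 = £7,490. total £602 + £7,490 = £8,092
Difference: |£9,617 − £8,092| = £1,525.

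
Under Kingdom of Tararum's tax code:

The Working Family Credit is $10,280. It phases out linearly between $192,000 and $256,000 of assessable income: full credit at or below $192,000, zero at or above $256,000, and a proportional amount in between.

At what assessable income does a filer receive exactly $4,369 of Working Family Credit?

$4,369 is 4,369/10,280 of the full $10,280, so 5,911/10,280 of the $64,000 range has been used: income = $192,000 + $64,000 × 5,911/10,280 = $228,800.

$228,800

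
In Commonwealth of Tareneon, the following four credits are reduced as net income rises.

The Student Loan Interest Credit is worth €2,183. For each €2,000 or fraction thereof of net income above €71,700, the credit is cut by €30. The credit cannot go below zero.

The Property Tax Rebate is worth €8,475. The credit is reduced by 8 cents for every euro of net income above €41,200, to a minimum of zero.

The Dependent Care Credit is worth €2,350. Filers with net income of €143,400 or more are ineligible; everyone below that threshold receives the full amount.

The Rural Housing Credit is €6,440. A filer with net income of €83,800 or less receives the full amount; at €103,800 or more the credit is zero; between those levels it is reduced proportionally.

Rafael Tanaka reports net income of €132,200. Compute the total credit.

Student Loan Interest Credit: income exceeds €71,700 by €60,500, which is 31 full-or-partial €2,000 increments; reduction = 31 × €30 = €930, leaving €1,253.
Property Tax Rebate: 8% of the €91,000 excess over €41,200 is €7,280; credit = €8,475 − €7,280 = €1,195.
Dependent Care Credit: €132,200 is below the €143,400 cutoff, so the full €2,350 applies.
Rural Housing Credit: €132,200 is at or above €103,800, so the credit is €0.
Total: €1,253 + €1,195 + €2,350 + €0 = €4,798.

€4,798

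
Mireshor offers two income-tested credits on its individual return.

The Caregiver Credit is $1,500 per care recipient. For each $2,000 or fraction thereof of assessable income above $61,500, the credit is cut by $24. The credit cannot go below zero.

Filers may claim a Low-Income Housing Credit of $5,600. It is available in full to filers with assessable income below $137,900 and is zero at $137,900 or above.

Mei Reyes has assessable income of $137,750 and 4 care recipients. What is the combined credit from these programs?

Caregiver Credit: base = 4 × $1,500 = $6,000. income exceeds $61,500 by $76,250, which is 39 full-or-partial $2,000 increments; reduction = 39 × $24 = $936, leaving $5,064.
Low-Income Housing Credit: $137,750 is below the $137,900 cutoff, so the full $5,600 applies.
Total: $5,064 + $5,600 = $10,664.

$10,664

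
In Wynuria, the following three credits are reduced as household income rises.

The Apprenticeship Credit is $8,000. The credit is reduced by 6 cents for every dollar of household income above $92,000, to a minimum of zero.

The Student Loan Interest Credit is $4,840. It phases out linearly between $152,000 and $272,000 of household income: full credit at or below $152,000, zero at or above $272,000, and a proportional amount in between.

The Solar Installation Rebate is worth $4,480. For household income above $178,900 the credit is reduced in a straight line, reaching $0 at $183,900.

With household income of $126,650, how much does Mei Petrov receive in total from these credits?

Apprenticeship Credit: 6% of the $34,650 excess over $92,000 is $2,079; credit = $8,000 − $2,079 = $5,921.
Student Loan Interest Credit: $126,650 is at or below the $152,000 threshold, so the full $4,840 applies.
Solar Installation Rebate: $126,650 is at or below the $178,900 threshold, so the full $4,480 applies.
Total: $5,921 + $4,840 + $4,480 = $15,241.

$15,241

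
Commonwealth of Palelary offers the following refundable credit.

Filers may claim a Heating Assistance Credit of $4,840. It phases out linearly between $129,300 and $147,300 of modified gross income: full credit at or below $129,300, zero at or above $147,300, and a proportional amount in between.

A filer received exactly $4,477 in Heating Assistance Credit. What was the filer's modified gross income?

$130,650

$4,477 is 4,477/4,840 of the full $4,840, so 363/4,840 of the $18,000 range has been used: income = $129,300 + $18,000 × 363/4,840 = $130,650.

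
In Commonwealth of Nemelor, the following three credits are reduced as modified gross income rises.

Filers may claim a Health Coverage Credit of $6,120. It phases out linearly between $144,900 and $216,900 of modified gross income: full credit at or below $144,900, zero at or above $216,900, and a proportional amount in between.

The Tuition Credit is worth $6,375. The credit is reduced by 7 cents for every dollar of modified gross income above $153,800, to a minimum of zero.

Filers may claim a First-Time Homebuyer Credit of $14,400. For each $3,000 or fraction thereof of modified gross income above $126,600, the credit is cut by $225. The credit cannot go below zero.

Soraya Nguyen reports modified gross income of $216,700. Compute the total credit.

Health Coverage Credit: $216,700 is $71,800 into a $72,000 phase-out range, leaving 200/72,000 of the credit: $6,120 × 200/72,000 = $17.
Tuition Credit: 7% of the $62,900 excess over $153,800 is $4,403; credit = $6,375 − $4,403 = $1,972.
First-Time Homebuyer Credit: income exceeds $126,600 by $90,100, which is 31 full-or-partial $3,000 increments; reduction = 31 × $225 = $6,975, leaving $7,425.
Total: $17 + $1,972 + $7,425 = $9,414.

$9,414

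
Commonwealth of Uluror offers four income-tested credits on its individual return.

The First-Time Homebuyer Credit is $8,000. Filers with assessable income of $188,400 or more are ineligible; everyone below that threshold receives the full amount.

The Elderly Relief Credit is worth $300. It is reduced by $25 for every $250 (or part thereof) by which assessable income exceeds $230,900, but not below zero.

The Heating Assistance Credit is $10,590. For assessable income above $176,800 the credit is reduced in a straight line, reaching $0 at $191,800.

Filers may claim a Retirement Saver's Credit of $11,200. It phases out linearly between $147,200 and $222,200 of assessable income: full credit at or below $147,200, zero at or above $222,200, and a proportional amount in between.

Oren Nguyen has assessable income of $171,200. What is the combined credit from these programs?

First-Time Homebuyer Credit: $171,200 is below the $188,400 cutoff, so the full $8,000 applies.
Elderly Relief Credit: $171,200 is at or below the $230,900 threshold, so the full $300 applies.
Heating Assistance Credit: $171,200 is at or below the $176,800 threshold, so the full $10,590 applies.
Retirement Saver's Credit: $171,200 is $24,000 into a $75,000 phase-out range, leaving 51,000/75,000 of the credit: $11,200 × 51,000/75,000 = $7,616.
Total: $8,000 + $300 + $10,590 + $7,616 = $26,506.

$26,506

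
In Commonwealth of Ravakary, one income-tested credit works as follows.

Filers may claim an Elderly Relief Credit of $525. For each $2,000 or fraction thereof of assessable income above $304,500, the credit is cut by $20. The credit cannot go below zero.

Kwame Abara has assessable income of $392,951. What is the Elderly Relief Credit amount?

$0

Elderly Relief Credit: income exceeds $304,500 by $88,451 → 45 increments × $20 = $900 ≥ base, so the credit is $0.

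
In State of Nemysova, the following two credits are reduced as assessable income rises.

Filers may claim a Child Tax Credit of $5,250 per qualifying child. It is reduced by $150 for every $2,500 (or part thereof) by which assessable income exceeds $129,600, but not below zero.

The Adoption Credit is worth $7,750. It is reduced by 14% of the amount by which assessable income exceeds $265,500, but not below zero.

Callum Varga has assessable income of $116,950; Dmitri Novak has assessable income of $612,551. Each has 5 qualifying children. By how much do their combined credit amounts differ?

$34,000

Callum ($116,950): Child Tax Credit: base = 5 × $5,250 = $26,250. $116,950 is at or below the $129,600 threshold, so the full $26,250 applies. Adoption Credit: $116,950 is at or below the $265,500 threshold, so the full $7,750 applies. total $26,250 + $7,750 = $34,000
Dmitri ($612,551): Child Tax Credit: base = 5 × $5,250 = $26,250. income exceeds $129,600 by $482,951 → 194 increments × $150 = $29,100 ≥ base, so the credit is $0. Adoption Credit: 14% of the $347,051 excess over $265,500 is $48,587.14 ≥ base, so the credit is $0. total $0 + $0 = $0
Difference: |$34,000 − $0| = $34,000.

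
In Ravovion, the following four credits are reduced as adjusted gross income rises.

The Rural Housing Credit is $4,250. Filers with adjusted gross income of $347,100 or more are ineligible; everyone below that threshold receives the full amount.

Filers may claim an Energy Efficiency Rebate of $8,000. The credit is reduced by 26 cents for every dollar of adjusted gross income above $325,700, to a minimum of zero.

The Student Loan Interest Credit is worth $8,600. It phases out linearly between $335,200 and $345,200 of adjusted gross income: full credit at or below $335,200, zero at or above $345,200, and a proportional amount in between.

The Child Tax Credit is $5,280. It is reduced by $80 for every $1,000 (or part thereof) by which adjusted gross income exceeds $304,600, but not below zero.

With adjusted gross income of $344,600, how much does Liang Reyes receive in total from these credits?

$9,932

Rural Housing Credit: $344,600 is below the $347,100 cutoff, so the full $4,250 applies.
Energy Efficiency Rebate: 26% of the $18,900 excess over $325,700 is $4,914; credit = $8,000 − $4,914 = $3,086.
Student Loan Interest Credit: $344,600 is $9,400 into a $10,000 phase-out range, leaving 600/10,000 of the credit: $8,600 × 600/10,000 = $516.
Child Tax Credit: income exceeds $304,600 by $40,000, which is 40 full-or-partial $1,000 increments; reduction = 40 × $80 = $3,200, leaving $2,080.
Total: $4,250 + $3,086 + $516 + $2,080 = $9,932.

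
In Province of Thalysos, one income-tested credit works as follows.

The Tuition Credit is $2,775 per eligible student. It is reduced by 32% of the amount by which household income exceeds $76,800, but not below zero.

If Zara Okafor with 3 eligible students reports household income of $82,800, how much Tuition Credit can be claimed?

$6,405

Tuition Credit: base = 3 × $2,775 = $8,325. 32% of the $6,000 excess over $76,800 is $1,920; credit = $8,325 − $1,920 = $6,405.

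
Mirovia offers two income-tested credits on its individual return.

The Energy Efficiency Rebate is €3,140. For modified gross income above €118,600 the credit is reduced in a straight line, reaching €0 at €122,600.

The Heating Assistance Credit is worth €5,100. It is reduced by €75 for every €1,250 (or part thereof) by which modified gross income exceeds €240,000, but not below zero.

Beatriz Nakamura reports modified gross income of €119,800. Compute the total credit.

€7,298

Energy Efficiency Rebate: €119,800 is €1,200 into a €4,000 phase-out range, leaving 2,800/4,000 of the credit: €3,140 × 2,800/4,000 = €2,198.
Heating Assistance Credit: €119,800 is at or below the €240,000 threshold, so the full €5,100 applies.
Total: €2,198 + €5,100 = €7,298.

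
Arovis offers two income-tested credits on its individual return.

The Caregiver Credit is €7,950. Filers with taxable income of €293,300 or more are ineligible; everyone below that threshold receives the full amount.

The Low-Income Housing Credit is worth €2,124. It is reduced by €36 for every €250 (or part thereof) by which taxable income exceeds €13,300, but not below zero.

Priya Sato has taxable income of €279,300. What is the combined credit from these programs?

€7,950

Caregiver Credit: €279,300 is below the €293,300 cutoff, so the full €7,950 applies.
Low-Income Housing Credit: income exceeds €13,300 by €266,000 → 1064 increments × €36 = €38,304 ≥ base, so the credit is €0.
Total: €7,950 + €0 = €7,950.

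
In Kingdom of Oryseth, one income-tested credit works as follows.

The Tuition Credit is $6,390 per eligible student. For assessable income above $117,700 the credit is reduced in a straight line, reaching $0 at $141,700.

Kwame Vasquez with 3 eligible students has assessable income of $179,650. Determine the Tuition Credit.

$0

Tuition Credit: base = 3 × $6,390 = $19,170. $179,650 is at or above $141,700, so the credit is $0.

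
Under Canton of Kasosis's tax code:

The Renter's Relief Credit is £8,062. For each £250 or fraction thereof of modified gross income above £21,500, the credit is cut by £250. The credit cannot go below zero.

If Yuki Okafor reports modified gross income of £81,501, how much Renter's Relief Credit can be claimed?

£0

Renter's Relief Credit: income exceeds £21,500 by £60,001 → 241 increments × £250 = £60,250 ≥ base, so the credit is £0.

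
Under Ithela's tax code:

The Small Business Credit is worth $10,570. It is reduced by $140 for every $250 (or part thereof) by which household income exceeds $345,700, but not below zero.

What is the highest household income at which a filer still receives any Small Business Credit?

$364,450

After 75 increments the reduction is 75 × $140 = $10,500, leaving $70; one more increment wipes it out. Increment 75 ends at excess 75 × $250 = $18,750, so the highest qualifying income is $345,700 + $18,750 = $364,450.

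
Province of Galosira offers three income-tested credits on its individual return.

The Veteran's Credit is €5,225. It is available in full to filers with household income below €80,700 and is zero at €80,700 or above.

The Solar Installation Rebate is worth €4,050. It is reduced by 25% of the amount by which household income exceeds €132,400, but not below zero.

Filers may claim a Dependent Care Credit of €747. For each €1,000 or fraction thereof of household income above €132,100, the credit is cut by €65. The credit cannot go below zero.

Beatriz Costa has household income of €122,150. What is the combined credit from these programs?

€4,797

Veteran's Credit: €122,150 meets or exceeds the €80,700 cutoff, so the credit is €0.
Solar Installation Rebate: €122,150 is at or below the €132,400 threshold, so the full €4,050 applies.
Dependent Care Credit: €122,150 is at or below the €132,100 threshold, so the full €747 applies.
Total: €0 + €4,050 + €747 = €4,797.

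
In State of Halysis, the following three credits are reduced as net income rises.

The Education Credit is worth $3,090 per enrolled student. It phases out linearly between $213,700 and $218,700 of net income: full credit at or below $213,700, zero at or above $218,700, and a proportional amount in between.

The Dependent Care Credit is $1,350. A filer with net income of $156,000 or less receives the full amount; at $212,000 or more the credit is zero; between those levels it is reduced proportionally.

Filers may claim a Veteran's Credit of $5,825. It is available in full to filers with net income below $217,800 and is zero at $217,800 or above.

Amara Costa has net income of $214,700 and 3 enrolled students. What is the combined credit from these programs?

Education Credit: base = 3 × $3,090 = $9,270. $214,700 is $1,000 into a $5,000 phase-out range, leaving 4,000/5,000 of the credit: $9,270 × 4,000/5,000 = $7,416.
Dependent Care Credit: $214,700 is at or above $212,000, so the credit is $0.
Veteran's Credit: $214,700 is below the $217,800 cutoff, so the full $5,825 applies.
Total: $7,416 + $0 + $5,825 = $13,241.

$13,241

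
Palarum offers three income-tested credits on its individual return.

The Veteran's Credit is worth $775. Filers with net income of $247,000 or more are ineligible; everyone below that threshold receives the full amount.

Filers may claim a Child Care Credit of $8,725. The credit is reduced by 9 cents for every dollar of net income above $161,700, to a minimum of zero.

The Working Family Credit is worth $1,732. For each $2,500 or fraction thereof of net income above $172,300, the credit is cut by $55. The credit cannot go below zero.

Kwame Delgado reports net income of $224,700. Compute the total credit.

$4,407

Veteran's Credit: $224,700 is below the $247,000 cutoff, so the full $775 applies.
Child Care Credit: 9% of the $63,000 excess over $161,700 is $5,670; credit = $8,725 − $5,670 = $3,055.
Working Family Credit: income exceeds $172,300 by $52,400, which is 21 full-or-partial $2,500 increments; reduction = 21 × $55 = $1,155, leaving $577.
Total: $775 + $3,055 + $577 = $4,407.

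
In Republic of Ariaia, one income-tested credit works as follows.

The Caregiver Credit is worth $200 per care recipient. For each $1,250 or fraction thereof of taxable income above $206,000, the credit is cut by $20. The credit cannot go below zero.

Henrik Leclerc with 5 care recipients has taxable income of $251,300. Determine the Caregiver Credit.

Caregiver Credit: base = 5 × $200 = $1,000. income exceeds $206,000 by $45,300, which is 37 full-or-partial $1,250 increments; reduction = 37 × $20 = $740, leaving $260.

$260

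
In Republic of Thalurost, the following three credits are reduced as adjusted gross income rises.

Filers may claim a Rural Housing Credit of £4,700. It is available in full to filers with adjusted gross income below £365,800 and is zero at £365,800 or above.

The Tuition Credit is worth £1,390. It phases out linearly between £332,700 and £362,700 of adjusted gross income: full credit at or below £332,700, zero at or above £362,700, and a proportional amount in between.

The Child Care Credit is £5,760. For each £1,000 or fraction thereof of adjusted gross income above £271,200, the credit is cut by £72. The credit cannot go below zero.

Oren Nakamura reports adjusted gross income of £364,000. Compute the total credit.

£4,700

Rural Housing Credit: £364,000 is below the £365,800 cutoff, so the full £4,700 applies.
Tuition Credit: £364,000 is at or above £362,700, so the credit is £0.
Child Care Credit: income exceeds £271,200 by £92,800 → 93 increments × £72 = £6,696 ≥ base, so the credit is £0.
Total: £4,700 + £0 + £0 = £4,700.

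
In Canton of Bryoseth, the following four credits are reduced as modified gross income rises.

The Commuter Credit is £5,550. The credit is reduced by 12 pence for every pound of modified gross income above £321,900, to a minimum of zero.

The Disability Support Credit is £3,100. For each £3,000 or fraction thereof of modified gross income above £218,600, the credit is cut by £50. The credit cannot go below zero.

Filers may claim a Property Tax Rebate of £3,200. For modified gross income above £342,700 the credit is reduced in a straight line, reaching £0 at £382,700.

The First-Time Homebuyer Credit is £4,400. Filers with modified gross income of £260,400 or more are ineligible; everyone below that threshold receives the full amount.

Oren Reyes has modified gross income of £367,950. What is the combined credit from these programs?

£1,804

Commuter Credit: 12% of the £46,050 excess over £321,900 is £5,526; credit = £5,550 − £5,526 = £24.
Disability Support Credit: income exceeds £218,600 by £149,350, which is 50 full-or-partial £3,000 increments; reduction = 50 × £50 = £2,500, leaving £600.
Property Tax Rebate: £367,950 is £25,250 into a £40,000 phase-out range, leaving 14,750/40,000 of the credit: £3,200 × 14,750/40,000 = £1,180.
First-Time Homebuyer Credit: £367,950 meets or exceeds the £260,400 cutoff, so the credit is £0.
Total: £24 + £600 + £1,180 + £0 = £1,804.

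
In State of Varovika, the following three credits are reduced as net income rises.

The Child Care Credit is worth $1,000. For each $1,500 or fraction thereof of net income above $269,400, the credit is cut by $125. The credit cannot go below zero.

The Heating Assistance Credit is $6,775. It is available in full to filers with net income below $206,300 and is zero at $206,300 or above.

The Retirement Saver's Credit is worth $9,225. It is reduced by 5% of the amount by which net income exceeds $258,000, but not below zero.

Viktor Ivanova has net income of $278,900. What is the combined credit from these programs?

Child Care Credit: income exceeds $269,400 by $9,500, which is 7 full-or-partial $1,500 increments; reduction = 7 × $125 = $875, leaving $125.
Heating Assistance Credit: $278,900 meets or exceeds the $206,300 cutoff, so the credit is $0.
Retirement Saver's Credit: 5% of the $20,900 excess over $258,000 is $1,045; credit = $9,225 − $1,045 = $8,180.
Total: $125 + $0 + $8,180 = $8,305.

$8,305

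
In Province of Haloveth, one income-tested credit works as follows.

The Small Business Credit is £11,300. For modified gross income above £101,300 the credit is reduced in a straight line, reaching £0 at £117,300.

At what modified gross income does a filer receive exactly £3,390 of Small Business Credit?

£112,500

£3,390 is 3,390/11,300 of the full £11,300, so 7,910/11,300 of the £16,000 range has been used: income = £101,300 + £16,000 × 7,910/11,300 = £112,500.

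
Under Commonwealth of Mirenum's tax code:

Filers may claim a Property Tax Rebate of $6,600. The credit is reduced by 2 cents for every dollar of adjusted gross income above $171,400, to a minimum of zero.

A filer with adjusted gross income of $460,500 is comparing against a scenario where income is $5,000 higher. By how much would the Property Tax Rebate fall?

$100

At $460,500 — 2% of the $289,100 excess over $171,400 is $5,782; credit = $6,600 − $5,782 = $818.
At $465,500 — 2% of the $294,100 excess over $171,400 is $5,882; credit = $6,600 − $5,882 = $718.
Lost: $818 − $718 = $100.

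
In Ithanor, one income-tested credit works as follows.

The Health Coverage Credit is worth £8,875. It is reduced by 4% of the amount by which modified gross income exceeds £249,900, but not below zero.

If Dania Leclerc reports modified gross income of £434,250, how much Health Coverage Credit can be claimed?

£1,501

Health Coverage Credit: 4% of the £184,350 excess over £249,900 is £7,374; credit = £8,875 − £7,374 = £1,501.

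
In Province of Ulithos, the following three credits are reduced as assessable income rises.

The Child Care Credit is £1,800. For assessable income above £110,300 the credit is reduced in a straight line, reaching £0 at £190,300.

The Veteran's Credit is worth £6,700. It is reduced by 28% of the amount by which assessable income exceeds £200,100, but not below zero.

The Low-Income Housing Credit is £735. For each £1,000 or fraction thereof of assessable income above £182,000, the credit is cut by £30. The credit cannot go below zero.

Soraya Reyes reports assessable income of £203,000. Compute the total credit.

£5,993

Child Care Credit: £203,000 is at or above £190,300, so the credit is £0.
Veteran's Credit: 28% of the £2,900 excess over £200,100 is £812; credit = £6,700 − £812 = £5,888.
Low-Income Housing Credit: income exceeds £182,000 by £21,000, which is 21 full-or-partial £1,000 increments; reduction = 21 × £30 = £630, leaving £105.
Total: £0 + £5,888 + £105 = £5,993.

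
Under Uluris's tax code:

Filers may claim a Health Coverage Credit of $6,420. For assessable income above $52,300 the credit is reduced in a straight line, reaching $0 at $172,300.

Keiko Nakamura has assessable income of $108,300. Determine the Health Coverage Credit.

Health Coverage Credit: $108,300 is $56,000 into a $120,000 phase-out range, leaving 64,000/120,000 of the credit: $6,420 × 64,000/120,000 = $3,424.

$3,424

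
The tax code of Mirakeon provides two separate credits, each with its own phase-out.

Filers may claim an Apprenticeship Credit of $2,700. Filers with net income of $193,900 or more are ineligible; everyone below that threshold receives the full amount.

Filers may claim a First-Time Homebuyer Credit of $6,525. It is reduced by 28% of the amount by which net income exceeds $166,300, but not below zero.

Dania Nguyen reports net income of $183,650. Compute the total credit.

Apprenticeship Credit: $183,650 is below the $193,900 cutoff, so the full $2,700 applies.
First-Time Homebuyer Credit: 28% of the $17,350 excess over $166,300 is $4,858; credit = $6,525 − $4,858 = $1,667.
Total: $2,700 + $1,667 = $4,367.

$4,367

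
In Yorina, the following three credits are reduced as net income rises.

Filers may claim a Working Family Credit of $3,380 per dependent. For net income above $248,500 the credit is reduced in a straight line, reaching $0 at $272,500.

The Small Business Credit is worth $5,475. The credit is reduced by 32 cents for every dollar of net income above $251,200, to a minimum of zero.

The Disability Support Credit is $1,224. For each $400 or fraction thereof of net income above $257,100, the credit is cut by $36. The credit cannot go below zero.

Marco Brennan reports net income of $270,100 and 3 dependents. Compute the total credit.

Working Family Credit: base = 3 × $3,380 = $10,140. $270,100 is $21,600 into a $24,000 phase-out range, leaving 2,400/24,000 of the credit: $10,140 × 2,400/24,000 = $1,014.
Small Business Credit: 32% of the $18,900 excess over $251,200 is $6,048 ≥ base, so the credit is $0.
Disability Support Credit: income exceeds $257,100 by $13,000, which is 33 full-or-partial $400 increments; reduction = 33 × $36 = $1,188, leaving $36.
Total: $1,014 + $0 + $36 = $1,050.

$1,050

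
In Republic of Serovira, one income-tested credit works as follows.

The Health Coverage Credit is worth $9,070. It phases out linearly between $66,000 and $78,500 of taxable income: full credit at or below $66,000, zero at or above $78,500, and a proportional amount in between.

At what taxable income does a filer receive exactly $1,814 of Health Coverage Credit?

$1,814 is 1,814/9,070 of the full $9,070, so 7,256/9,070 of the $12,500 range has been used: income = $66,000 + $12,500 × 7,256/9,070 = $76,000.

$76,000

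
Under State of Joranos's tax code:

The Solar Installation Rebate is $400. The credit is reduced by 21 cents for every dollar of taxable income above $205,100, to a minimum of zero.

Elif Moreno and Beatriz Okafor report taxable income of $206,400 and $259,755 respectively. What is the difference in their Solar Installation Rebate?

Elif ($206,400): Solar Installation Rebate: 21% of the $1,300 excess over $205,100 is $273; credit = $400 − $273 = $127.
Beatriz ($259,755): Solar Installation Rebate: 21% of the $54,655 excess over $205,100 is $11,477.55 ≥ base, so the credit is $0.
Difference: |$127 − $0| = $127.

$127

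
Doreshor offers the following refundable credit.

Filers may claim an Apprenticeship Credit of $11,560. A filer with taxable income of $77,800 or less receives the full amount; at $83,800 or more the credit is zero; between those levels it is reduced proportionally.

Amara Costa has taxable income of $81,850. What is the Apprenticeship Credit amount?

$3,757

Apprenticeship Credit: $81,850 is $4,050 into a $6,000 phase-out range, leaving 1,950/6,000 of the credit: $11,560 × 1,950/6,000 = $3,757.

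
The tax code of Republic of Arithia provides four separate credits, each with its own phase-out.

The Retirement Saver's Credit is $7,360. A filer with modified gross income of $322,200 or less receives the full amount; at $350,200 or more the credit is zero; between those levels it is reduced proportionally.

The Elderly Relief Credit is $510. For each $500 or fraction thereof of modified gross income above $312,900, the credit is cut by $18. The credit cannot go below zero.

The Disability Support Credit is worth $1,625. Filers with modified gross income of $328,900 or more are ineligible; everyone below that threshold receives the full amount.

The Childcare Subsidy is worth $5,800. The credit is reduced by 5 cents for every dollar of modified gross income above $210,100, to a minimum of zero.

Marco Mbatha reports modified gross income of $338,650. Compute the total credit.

Retirement Saver's Credit: $338,650 is $16,450 into a $28,000 phase-out range, leaving 11,550/28,000 of the credit: $7,360 × 11,550/28,000 = $3,036.
Elderly Relief Credit: income exceeds $312,900 by $25,750 → 52 increments × $18 = $936 ≥ base, so the credit is $0.
Disability Support Credit: $338,650 meets or exceeds the $328,900 cutoff, so the credit is $0.
Childcare Subsidy: 5% of the $128,550 excess over $210,100 is $6,427.50 ≥ base, so the credit is $0.
Total: $3,036 + $0 + $0 + $0 = $3,036.

$3,036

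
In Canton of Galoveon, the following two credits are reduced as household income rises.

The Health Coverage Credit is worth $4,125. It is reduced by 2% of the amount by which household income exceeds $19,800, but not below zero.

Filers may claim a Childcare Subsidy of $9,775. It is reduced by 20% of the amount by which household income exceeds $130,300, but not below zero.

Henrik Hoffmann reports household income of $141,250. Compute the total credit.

Health Coverage Credit: 2% of the $121,450 excess over $19,800 is $2,429; credit = $4,125 − $2,429 = $1,696.
Childcare Subsidy: 20% of the $10,950 excess over $130,300 is $2,190; credit = $9,775 − $2,190 = $7,585.
Total: $1,696 + $7,585 = $9,281.

$9,281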